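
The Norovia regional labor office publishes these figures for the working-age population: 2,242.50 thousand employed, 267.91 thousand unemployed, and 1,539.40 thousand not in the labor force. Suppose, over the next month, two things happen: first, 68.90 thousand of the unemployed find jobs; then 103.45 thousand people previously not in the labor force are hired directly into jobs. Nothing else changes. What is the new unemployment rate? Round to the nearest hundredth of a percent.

Initially, labor force = 2,242.50 + 267.91 = 2,510.41 thousand, so u = 267.91/2,510.41 = 10.67%.
After the first change, unemployed falls and employed rises by 68.90; labor force unchanged → E = 2,311.40, U = 199.01, labor force = 2,510.41 thousand.
After the second change, employed and labor force both rise by 103.45; unemployed unchanged → E = 2,414.85, U = 199.01, labor force = 2,613.86 thousand.
New unemployment rate = 199.01 / 2,613.86 = 7.61%.

New unemployment rate ≈ 7.61%.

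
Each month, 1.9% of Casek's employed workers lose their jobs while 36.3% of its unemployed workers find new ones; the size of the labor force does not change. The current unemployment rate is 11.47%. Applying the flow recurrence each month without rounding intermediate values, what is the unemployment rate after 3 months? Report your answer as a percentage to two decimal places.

Unemployment rate after three months ≈ 6.51%.

With a fixed labor force, u_{t+1} = u_t + s·(1−u_t) − f·u_t = u_t·(1−s−f) + s.
Here 1−s−f = 0.618 and s = 0.019.
u_1 = 0.114700 × 0.618 + 0.019 = 0.089885.
u_2 = 0.089885 × 0.618 + 0.019 = 0.074549.
u_3 = 0.074549 × 0.618 + 0.019 = 0.065071.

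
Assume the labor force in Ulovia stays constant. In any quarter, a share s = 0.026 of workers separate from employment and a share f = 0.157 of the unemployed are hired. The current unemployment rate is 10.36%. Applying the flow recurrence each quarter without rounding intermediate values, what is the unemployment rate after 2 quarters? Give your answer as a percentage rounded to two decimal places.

Unemployment rate after two quarters ≈ 11.64%.

With a fixed labor force, u_{t+1} = u_t + s·(1−u_t) − f·u_t = u_t·(1−s−f) + s.
Here 1−s−f = 0.817 and s = 0.026.
u_1 = 0.103600 × 0.817 + 0.026 = 0.110641.
u_2 = 0.110641 × 0.817 + 0.026 = 0.116394.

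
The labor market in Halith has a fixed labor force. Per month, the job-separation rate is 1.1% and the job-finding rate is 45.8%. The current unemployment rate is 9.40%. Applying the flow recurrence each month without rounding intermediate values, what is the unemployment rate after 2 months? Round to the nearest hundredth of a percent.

Unemployment rate after two months ≈ 4.33%.

With a fixed labor force, u_{t+1} = u_t + s·(1−u_t) − f·u_t = u_t·(1−s−f) + s.
Here 1−s−f = 0.531 and s = 0.011.
u_1 = 0.094000 × 0.531 + 0.011 = 0.060914.
u_2 = 0.060914 × 0.531 + 0.011 = 0.043345.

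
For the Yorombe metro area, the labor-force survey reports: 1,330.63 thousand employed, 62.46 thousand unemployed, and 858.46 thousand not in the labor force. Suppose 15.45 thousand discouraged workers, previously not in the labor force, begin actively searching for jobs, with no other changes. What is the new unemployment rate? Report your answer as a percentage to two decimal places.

Initially, labor force = 1,330.63 + 62.46 = 1,393.09 thousand, so u = 62.46/1,393.09 = 4.48%.
After the change, unemployed and labor force both rise by 15.45 → E = 1,330.63, U = 77.91, labor force = 1,408.54 thousand.
New unemployment rate = 77.91 / 1,408.54 = 5.53%.

New unemployment rate ≈ 5.53%.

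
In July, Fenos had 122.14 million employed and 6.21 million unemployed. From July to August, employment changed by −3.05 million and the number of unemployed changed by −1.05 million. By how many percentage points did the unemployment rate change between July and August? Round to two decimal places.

July: labor force = 122.14 + 6.21 = 128.35; u = 6.21/128.35 = 4.84%.
August: labor force = 119.09 + 5.16 = 124.25; u = 5.16/124.25 = 4.15%.
Change = 4.15% − 4.84% = −0.69 pp.

The unemployment rate changed by −0.69 percentage points.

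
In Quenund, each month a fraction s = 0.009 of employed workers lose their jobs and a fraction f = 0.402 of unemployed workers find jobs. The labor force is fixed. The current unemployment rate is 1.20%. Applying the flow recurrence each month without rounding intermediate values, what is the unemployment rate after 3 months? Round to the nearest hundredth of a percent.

With a fixed labor force, u_{t+1} = u_t + s·(1−u_t) − f·u_t = u_t·(1−s−f) + s.
Here 1−s−f = 0.589 and s = 0.009.
u_1 = 0.012000 × 0.589 + 0.009 = 0.016068.
u_2 = 0.016068 × 0.589 + 0.009 = 0.018464.
u_3 = 0.018464 × 0.589 + 0.009 = 0.019875.

Unemployment rate after three months ≈ 1.99%.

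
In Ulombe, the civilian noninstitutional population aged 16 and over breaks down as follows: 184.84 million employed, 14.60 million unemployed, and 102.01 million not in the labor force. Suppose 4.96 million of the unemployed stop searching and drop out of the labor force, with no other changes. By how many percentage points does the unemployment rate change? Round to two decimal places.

The unemployment rate changes by −2.36 percentage points.

Initially, labor force = 184.84 + 14.60 = 199.44 million, so u = 14.60/199.44 = 7.32%.
After the change, unemployed and labor force both fall by 4.96 → E = 184.84, U = 9.64, labor force = 194.48 million.
New unemployment rate = 9.64 / 194.48 = 4.96%.
Change = 4.96% − 7.32% = −2.36 percentage points.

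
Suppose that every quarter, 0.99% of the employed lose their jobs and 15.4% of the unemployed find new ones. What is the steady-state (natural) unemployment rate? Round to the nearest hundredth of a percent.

Steady-state unemployment rate ≈ 6.04%.

At steady state the flows balance: s·E = f·U, so U/(E+U) = s/(s+f).
u* = 0.99 / (0.99 + 15.4) = 0.99 / 16.39 = 6.04%.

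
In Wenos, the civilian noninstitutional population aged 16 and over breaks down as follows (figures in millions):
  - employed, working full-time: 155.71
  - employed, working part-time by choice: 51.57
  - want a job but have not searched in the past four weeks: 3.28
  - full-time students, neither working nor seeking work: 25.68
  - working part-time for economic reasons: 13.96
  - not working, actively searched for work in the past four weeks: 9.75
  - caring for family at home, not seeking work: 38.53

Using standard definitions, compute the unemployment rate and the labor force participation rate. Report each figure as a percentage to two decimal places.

Employed = 155.71 + 51.57 + 13.96 = 221.24 million (anyone who worked, including part-time for economic reasons, counts as employed).
Unemployed = 9.75 million.
Labor force = 221.24 + 9.75 = 230.99 million.
Not in labor force = 3.28 + 25.68 + 38.53 = 67.49 million (those not working and not actively searching are outside the labor force — including those who want a job but have given up searching).
Civilian working-age population = 230.99 + 67.49 = 298.48 million.
Unemployment rate = 9.75 / 230.99 = 4.22%.
Labor force participation rate = 230.99 / 298.48 = 77.39%.

Unemployment rate ≈ 4.22%; labor force participation rate ≈ 77.39%.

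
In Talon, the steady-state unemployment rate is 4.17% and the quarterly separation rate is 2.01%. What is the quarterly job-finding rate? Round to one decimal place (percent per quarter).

From u* = s/(s+f): f = s·(1−u)/u.
f = 2.01 × (1 − 0.0417) / 0.0417 = 1.9262 / 0.0417 ≈ 46.2% per quarter.

Job-finding rate ≈ 46.2% per quarter.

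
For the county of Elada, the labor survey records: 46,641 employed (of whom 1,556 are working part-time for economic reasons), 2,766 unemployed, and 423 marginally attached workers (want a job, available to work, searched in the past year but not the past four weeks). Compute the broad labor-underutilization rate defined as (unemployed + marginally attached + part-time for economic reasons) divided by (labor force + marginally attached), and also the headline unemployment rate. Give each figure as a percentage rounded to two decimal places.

Labor force = 46,641 + 2,766 = 49,407.
Numerator = 2,766 + 423 + 1,556 = 4,745.
Denominator = 49,407 + 423 = 49,830.
Broad rate = 4,745 / 49,830 = 9.52%.
Headline unemployment rate = 2,766 / 49,407 = 5.60%.

Broad underutilization rate ≈ 9.52%; headline unemployment rate ≈ 5.60%.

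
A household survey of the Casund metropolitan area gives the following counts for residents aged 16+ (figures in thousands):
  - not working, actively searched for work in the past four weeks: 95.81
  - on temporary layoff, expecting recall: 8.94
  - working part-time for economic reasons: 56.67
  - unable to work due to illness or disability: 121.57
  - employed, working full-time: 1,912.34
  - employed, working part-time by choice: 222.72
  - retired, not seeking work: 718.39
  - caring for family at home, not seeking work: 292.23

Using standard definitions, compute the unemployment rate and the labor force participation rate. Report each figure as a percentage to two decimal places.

Employed = 56.67 + 1,912.34 + 222.72 = 2,191.73 thousand (anyone who worked, including part-time for economic reasons, counts as employed).
Unemployed = 95.81 + 8.94 = 104.75 thousand (jobless and actively searching, or on temporary layoff).
Labor force = 2,191.73 + 104.75 = 2,296.48 thousand.
Not in labor force = 121.57 + 718.39 + 292.23 = 1,132.19 thousand (those not working and not actively searching are outside the labor force).
Civilian working-age population = 2,296.48 + 1,132.19 = 3,428.67 thousand.
Unemployment rate = 104.75 / 2,296.48 = 4.56%.
Labor force participation rate = 2,296.48 / 3,428.67 = 66.98%.

Unemployment rate ≈ 4.56%; labor force participation rate ≈ 66.98%.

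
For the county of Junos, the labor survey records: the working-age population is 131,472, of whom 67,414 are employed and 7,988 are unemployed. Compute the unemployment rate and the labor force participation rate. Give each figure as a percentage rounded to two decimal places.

Unemployment rate ≈ 10.59%; labor force participation rate ≈ 57.35%.

Labor force = employed + unemployed = 67,414 + 7,988 = 75,402.
Unemployment rate = 7,988 / 75,402 = 10.59%.
Labor force participation rate = 75,402 / 131,472 = 57.35%.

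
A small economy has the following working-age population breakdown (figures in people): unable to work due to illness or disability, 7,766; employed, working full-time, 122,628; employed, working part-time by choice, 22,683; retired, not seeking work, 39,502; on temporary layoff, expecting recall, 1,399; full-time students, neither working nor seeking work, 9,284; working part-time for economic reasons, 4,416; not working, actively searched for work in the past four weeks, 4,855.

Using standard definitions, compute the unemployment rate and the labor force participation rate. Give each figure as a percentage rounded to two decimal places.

Employed = 122,628 + 22,683 + 4,416 = 149,727 (anyone who worked, including part-time for economic reasons, counts as employed).
Unemployed = 1,399 + 4,855 = 6,254 (jobless and actively searching, or on temporary layoff).
Labor force = 149,727 + 6,254 = 155,981.
Not in labor force = 7,766 + 39,502 + 9,284 = 56,552 (those not working and not actively searching are outside the labor force).
Civilian working-age population = 155,981 + 56,552 = 212,533.
Unemployment rate = 6,254 / 155,981 = 4.01%.
Labor force participation rate = 155,981 / 212,533 = 73.39%.

Unemployment rate ≈ 4.01%; labor force participation rate ≈ 73.39%.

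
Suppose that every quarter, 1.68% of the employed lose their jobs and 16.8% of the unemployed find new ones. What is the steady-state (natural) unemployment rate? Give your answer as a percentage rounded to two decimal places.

Steady-state unemployment rate ≈ 9.09%.

At steady state the flows balance: s·E = f·U, so U/(E+U) = s/(s+f).
u* = 1.68 / (1.68 + 16.8) = 1.68 / 18.48 = 9.09%.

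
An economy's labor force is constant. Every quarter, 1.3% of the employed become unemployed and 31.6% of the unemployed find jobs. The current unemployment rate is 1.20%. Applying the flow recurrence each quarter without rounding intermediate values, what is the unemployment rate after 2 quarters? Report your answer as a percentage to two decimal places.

With a fixed labor force, u_{t+1} = u_t + s·(1−u_t) − f·u_t = u_t·(1−s−f) + s.
Here 1−s−f = 0.671 and s = 0.013.
u_1 = 0.012000 × 0.671 + 0.013 = 0.021052.
u_2 = 0.021052 × 0.671 + 0.013 = 0.027126.

Unemployment rate after two quarters ≈ 2.71%.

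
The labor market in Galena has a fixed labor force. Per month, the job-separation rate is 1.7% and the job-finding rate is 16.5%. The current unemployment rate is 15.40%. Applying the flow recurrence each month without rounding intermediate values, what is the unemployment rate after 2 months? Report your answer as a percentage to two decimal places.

With a fixed labor force, u_{t+1} = u_t + s·(1−u_t) − f·u_t = u_t·(1−s−f) + s.
Here 1−s−f = 0.818 and s = 0.017.
u_1 = 0.154000 × 0.818 + 0.017 = 0.142972.
u_2 = 0.142972 × 0.818 + 0.017 = 0.133951.

Unemployment rate after two months ≈ 13.40%.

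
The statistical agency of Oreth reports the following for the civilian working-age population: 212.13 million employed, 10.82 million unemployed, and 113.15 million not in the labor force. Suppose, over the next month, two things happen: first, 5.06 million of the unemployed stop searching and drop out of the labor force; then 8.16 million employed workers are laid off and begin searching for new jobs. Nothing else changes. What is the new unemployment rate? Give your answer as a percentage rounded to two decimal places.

New unemployment rate ≈ 6.39%.

Initially, labor force = 212.13 + 10.82 = 222.95 million, so u = 10.82/222.95 = 4.85%.
After the first change, unemployed and labor force both fall by 5.06 → E = 212.13, U = 5.76, labor force = 217.89 million.
After the second change, employed falls and unemployed rises by 8.16; labor force unchanged → E = 203.97, U = 13.92, labor force = 217.89 million.
New unemployment rate = 13.92 / 217.89 = 6.39%.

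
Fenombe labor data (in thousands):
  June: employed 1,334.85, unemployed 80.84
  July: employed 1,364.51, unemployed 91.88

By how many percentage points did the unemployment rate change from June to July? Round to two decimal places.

June: labor force = 1,334.85 + 80.84 = 1,415.69; u = 80.84/1,415.69 = 5.71%.
July: labor force = 1,364.51 + 91.88 = 1,456.39; u = 91.88/1,456.39 = 6.31%.
Change = 6.31% − 5.71% = +0.60 pp.

The unemployment rate changed by +0.60 percentage points.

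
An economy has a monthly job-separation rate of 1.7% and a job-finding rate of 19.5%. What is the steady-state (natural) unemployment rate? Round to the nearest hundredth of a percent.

At steady state the flows balance: s·E = f·U, so U/(E+U) = s/(s+f).
u* = 1.7 / (1.7 + 19.5) = 1.7 / 21.20 = 8.02%.

Steady-state unemployment rate ≈ 8.02%.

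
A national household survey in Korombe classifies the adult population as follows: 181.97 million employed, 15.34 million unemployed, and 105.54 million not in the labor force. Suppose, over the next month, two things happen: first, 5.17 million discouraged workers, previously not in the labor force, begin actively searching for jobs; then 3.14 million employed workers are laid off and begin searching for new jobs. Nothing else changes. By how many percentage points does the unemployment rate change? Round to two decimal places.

The unemployment rate changes by +3.91 percentage points.

Initially, labor force = 181.97 + 15.34 = 197.31 million, so u = 15.34/197.31 = 7.77%.
After the first change, unemployed and labor force both rise by 5.17 → E = 181.97, U = 20.51, labor force = 202.48 million.
After the second change, employed falls and unemployed rises by 3.14; labor force unchanged → E = 178.83, U = 23.65, labor force = 202.48 million.
New unemployment rate = 23.65 / 202.48 = 11.68%.
Change = 11.68% − 7.77% = +3.91 percentage points.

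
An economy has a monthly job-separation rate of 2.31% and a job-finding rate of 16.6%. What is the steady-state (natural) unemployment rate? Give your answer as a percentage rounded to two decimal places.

Steady-state unemployment rate ≈ 12.22%.

At steady state the flows balance: s·E = f·U, so U/(E+U) = s/(s+f).
u* = 2.31 / (2.31 + 16.6) = 2.31 / 18.91 = 12.22%.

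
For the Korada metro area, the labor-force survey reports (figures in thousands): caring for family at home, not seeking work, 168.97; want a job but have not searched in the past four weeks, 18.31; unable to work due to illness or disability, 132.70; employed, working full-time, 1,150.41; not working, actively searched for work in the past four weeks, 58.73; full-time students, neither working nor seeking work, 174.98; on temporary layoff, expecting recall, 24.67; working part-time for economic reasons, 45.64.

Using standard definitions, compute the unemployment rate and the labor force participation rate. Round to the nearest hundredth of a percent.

Unemployment rate ≈ 6.52%; labor force participation rate ≈ 72.11%.

Employed = 1,150.41 + 45.64 = 1,196.05 thousand (anyone who worked, including part-time for economic reasons, counts as employed).
Unemployed = 58.73 + 24.67 = 83.40 thousand (jobless and actively searching, or on temporary layoff).
Labor force = 1,196.05 + 83.40 = 1,279.45 thousand.
Not in labor force = 168.97 + 18.31 + 132.70 + 174.98 = 494.96 thousand (those not working and not actively searching are outside the labor force — including those who want a job but have given up searching).
Civilian working-age population = 1,279.45 + 494.96 = 1,774.41 thousand.
Unemployment rate = 83.40 / 1,279.45 = 6.52%.
Labor force participation rate = 1,279.45 / 1,774.41 = 72.11%.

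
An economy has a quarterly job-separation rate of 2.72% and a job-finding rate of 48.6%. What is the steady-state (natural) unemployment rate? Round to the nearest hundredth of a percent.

At steady state the flows balance: s·E = f·U, so U/(E+U) = s/(s+f).
u* = 2.72 / (2.72 + 48.6) = 2.72 / 51.32 = 5.30%.

Steady-state unemployment rate ≈ 5.30%.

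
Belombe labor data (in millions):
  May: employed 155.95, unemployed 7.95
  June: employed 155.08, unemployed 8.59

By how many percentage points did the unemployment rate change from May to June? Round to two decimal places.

The unemployment rate changed by +0.40 percentage points.

May: labor force = 155.95 + 7.95 = 163.90; u = 7.95/163.90 = 4.85%.
June: labor force = 155.08 + 8.59 = 163.67; u = 8.59/163.67 = 5.25%.
Change = 5.25% − 4.85% = +0.40 pp.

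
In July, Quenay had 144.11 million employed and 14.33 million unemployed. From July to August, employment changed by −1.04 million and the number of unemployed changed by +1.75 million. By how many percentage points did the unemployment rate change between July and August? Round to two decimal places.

The unemployment rate changed by +1.06 percentage points.

July: labor force = 144.11 + 14.33 = 158.44; u = 14.33/158.44 = 9.04%.
August: labor force = 143.07 + 16.08 = 159.15; u = 16.08/159.15 = 10.10%.
Change = 10.10% − 9.04% = +1.06 pp.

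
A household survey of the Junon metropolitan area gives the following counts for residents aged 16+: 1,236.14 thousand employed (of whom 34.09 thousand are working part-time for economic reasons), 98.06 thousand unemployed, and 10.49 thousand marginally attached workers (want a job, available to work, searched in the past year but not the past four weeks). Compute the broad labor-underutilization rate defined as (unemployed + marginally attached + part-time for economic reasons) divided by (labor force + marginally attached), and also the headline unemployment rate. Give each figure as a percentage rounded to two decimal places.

Broad underutilization rate ≈ 10.61%; headline unemployment rate ≈ 7.35%.

Labor force = 1,236.14 + 98.06 = 1,334.20 thousand.
Numerator = 98.06 + 10.49 + 34.09 = 142.64 thousand.
Denominator = 1,334.20 + 10.49 = 1,344.69 thousand.
Broad rate = 142.64 / 1,344.69 = 10.61%.
Headline unemployment rate = 98.06 / 1,334.20 = 7.35%.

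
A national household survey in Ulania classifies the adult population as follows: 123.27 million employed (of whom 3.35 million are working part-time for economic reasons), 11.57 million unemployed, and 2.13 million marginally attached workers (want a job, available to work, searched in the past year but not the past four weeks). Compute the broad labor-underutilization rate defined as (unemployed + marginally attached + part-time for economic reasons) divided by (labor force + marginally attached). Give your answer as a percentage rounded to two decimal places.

Labor force = 123.27 + 11.57 = 134.84 million.
Numerator = 11.57 + 2.13 + 3.35 = 17.05 million.
Denominator = 134.84 + 2.13 = 136.97 million.
Broad rate = 17.05 / 136.97 = 12.45%.

Broad underutilization rate ≈ 12.45%.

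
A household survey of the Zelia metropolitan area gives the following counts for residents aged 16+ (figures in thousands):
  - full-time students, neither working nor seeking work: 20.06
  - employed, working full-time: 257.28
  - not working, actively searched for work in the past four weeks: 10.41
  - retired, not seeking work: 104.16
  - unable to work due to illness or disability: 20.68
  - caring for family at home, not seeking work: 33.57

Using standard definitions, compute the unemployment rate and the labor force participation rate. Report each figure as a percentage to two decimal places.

Unemployment rate ≈ 3.89%; labor force participation rate ≈ 60.00%.

Employed = 257.28 thousand.
Unemployed = 10.41 thousand.
Labor force = 257.28 + 10.41 = 267.69 thousand.
Not in labor force = 20.06 + 104.16 + 20.68 + 33.57 = 178.47 thousand (those not working and not actively searching are outside the labor force).
Civilian working-age population = 267.69 + 178.47 = 446.16 thousand.
Unemployment rate = 10.41 / 267.69 = 3.89%.
Labor force participation rate = 267.69 / 446.16 = 60.00%.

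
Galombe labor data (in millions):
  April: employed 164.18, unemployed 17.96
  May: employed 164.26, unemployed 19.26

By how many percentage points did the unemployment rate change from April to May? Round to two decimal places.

April: labor force = 164.18 + 17.96 = 182.14; u = 17.96/182.14 = 9.86%.
May: labor force = 164.26 + 19.26 = 183.52; u = 19.26/183.52 = 10.49%.
Change = 10.49% − 9.86% = +0.63 pp.

The unemployment rate changed by +0.63 percentage points.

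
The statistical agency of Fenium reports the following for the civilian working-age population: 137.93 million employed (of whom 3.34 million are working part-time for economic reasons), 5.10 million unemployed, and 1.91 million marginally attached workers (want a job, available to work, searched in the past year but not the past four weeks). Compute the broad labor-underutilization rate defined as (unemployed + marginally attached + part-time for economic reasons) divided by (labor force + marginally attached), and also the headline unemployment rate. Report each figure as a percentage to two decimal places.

Broad underutilization rate ≈ 7.14%; headline unemployment rate ≈ 3.57%.

Labor force = 137.93 + 5.10 = 143.03 million.
Numerator = 5.10 + 1.91 + 3.34 = 10.35 million.
Denominator = 143.03 + 1.91 = 144.94 million.
Broad rate = 10.35 / 144.94 = 7.14%.
Headline unemployment rate = 5.10 / 143.03 = 3.57%.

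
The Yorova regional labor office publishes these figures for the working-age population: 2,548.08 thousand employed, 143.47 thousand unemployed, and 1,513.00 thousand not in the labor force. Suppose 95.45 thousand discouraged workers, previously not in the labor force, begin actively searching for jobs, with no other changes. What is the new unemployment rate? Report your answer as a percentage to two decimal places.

Initially, labor force = 2,548.08 + 143.47 = 2,691.55 thousand, so u = 143.47/2,691.55 = 5.33%.
After the change, unemployed and labor force both rise by 95.45 → E = 2,548.08, U = 238.92, labor force = 2,787.00 thousand.
New unemployment rate = 238.92 / 2,787.00 = 8.57%.

New unemployment rate ≈ 8.57%.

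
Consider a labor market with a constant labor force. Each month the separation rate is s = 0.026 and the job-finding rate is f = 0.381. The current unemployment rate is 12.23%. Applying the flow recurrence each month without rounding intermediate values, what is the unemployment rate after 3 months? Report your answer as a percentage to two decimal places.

Unemployment rate after three months ≈ 7.61%.

With a fixed labor force, u_{t+1} = u_t + s·(1−u_t) − f·u_t = u_t·(1−s−f) + s.
Here 1−s−f = 0.593 and s = 0.026.
u_1 = 0.122300 × 0.593 + 0.026 = 0.098524.
u_2 = 0.098524 × 0.593 + 0.026 = 0.084425.
u_3 = 0.084425 × 0.593 + 0.026 = 0.076064.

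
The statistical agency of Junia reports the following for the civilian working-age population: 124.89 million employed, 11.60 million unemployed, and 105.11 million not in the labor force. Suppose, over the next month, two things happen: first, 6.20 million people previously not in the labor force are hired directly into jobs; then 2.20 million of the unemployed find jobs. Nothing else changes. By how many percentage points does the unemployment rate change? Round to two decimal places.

Initially, labor force = 124.89 + 11.60 = 136.49 million, so u = 11.60/136.49 = 8.50%.
After the first change, employed and labor force both rise by 6.20; unemployed unchanged → E = 131.09, U = 11.60, labor force = 142.69 million.
After the second change, unemployed falls and employed rises by 2.20; labor force unchanged → E = 133.29, U = 9.40, labor force = 142.69 million.
New unemployment rate = 9.40 / 142.69 = 6.59%.
Change = 6.59% − 8.50% = −1.91 percentage points.

The unemployment rate changes by −1.91 percentage points.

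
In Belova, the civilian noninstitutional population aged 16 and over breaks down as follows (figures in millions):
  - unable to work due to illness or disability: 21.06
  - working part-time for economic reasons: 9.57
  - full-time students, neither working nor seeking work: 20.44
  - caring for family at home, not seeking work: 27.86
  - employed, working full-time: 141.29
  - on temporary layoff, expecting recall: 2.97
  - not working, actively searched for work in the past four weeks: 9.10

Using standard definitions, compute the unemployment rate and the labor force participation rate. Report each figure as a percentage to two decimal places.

Employed = 9.57 + 141.29 = 150.86 million (anyone who worked, including part-time for economic reasons, counts as employed).
Unemployed = 2.97 + 9.10 = 12.07 million (jobless and actively searching, or on temporary layoff).
Labor force = 150.86 + 12.07 = 162.93 million.
Not in labor force = 21.06 + 20.44 + 27.86 = 69.36 million (those not working and not actively searching are outside the labor force).
Civilian working-age population = 162.93 + 69.36 = 232.29 million.
Unemployment rate = 12.07 / 162.93 = 7.41%.
Labor force participation rate = 162.93 / 232.29 = 70.14%.

Unemployment rate ≈ 7.41%; labor force participation rate ≈ 70.14%.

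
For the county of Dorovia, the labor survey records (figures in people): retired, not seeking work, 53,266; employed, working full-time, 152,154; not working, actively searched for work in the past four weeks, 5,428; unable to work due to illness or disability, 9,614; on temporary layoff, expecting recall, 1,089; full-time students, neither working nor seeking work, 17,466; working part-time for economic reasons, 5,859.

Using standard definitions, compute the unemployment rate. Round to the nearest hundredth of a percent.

Unemployment rate ≈ 3.96%.

Employed = 152,154 + 5,859 = 158,013 (anyone who worked, including part-time for economic reasons, counts as employed).
Unemployed = 5,428 + 1,089 = 6,517 (jobless and actively searching, or on temporary layoff).
Labor force = 158,013 + 6,517 = 164,530.
Unemployment rate = 6,517 / 164,530 = 3.96%.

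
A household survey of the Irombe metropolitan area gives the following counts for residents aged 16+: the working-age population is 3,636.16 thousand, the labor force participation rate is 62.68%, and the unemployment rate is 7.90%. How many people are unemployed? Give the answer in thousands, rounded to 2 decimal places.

About 180.05 thousand are unemployed.

Labor force = 0.6268 × 3,636.16 = 2,279.15 thousand.
Unemployed = 0.0790 × 2,279.15 ≈ 180.05 thousand.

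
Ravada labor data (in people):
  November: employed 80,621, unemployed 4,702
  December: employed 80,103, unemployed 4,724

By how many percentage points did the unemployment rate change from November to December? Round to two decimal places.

The unemployment rate changed by +0.06 percentage points.

November: labor force = 80,621 + 4,702 = 85,323; u = 4,702/85,323 = 5.51%.
December: labor force = 80,103 + 4,724 = 84,827; u = 4,724/84,827 = 5.57%.
Change = 5.57% − 5.51% = +0.06 pp.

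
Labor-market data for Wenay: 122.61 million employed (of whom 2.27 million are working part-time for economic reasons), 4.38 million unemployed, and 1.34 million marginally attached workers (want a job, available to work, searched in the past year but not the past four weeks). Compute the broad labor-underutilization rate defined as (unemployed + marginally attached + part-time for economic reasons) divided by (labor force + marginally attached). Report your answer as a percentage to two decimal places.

Labor force = 122.61 + 4.38 = 126.99 million.
Numerator = 4.38 + 1.34 + 2.27 = 7.99 million.
Denominator = 126.99 + 1.34 = 128.33 million.
Broad rate = 7.99 / 128.33 = 6.23%.

Broad underutilization rate ≈ 6.23%.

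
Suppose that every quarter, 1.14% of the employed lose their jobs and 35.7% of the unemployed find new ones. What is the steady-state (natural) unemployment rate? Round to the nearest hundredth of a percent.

At steady state the flows balance: s·E = f·U, so U/(E+U) = s/(s+f).
u* = 1.14 / (1.14 + 35.7) = 1.14 / 36.84 = 3.09%.

Steady-state unemployment rate ≈ 3.09%.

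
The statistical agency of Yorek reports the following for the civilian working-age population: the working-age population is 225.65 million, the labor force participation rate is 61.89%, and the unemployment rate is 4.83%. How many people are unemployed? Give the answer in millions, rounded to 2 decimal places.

Labor force = 0.6189 × 225.65 = 139.65 million.
Unemployed = 0.0483 × 139.65 ≈ 6.75 million.

About 6.75 million are unemployed.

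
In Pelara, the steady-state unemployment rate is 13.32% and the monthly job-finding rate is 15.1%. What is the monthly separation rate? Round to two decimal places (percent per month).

Separation rate ≈ 2.32% per month.

From u* = s/(s+f): s = u·f/(1−u).
s = 0.1332 × 15.1 / (1 − 0.1332) = 2.0113 / 0.8668 ≈ 2.32% per month.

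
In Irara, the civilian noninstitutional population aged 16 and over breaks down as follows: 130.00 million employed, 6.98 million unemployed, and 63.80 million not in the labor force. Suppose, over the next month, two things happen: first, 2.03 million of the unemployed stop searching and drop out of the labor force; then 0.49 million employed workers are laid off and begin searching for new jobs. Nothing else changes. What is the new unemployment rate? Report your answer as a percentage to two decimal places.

Initially, labor force = 130.00 + 6.98 = 136.98 million, so u = 6.98/136.98 = 5.10%.
After the first change, unemployed and labor force both fall by 2.03 → E = 130.00, U = 4.95, labor force = 134.95 million.
After the second change, employed falls and unemployed rises by 0.49; labor force unchanged → E = 129.51, U = 5.44, labor force = 134.95 million.
New unemployment rate = 5.44 / 134.95 = 4.03%.

New unemployment rate ≈ 4.03%.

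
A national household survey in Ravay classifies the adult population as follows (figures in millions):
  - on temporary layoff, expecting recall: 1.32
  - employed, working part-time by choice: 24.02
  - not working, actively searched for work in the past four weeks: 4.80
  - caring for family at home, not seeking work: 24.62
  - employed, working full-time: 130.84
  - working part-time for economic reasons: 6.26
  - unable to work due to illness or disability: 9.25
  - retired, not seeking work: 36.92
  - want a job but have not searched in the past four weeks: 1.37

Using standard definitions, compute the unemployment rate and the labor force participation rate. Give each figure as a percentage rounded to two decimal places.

Employed = 24.02 + 130.84 + 6.26 = 161.12 million (anyone who worked, including part-time for economic reasons, counts as employed).
Unemployed = 1.32 + 4.80 = 6.12 million (jobless and actively searching, or on temporary layoff).
Labor force = 161.12 + 6.12 = 167.24 million.
Not in labor force = 24.62 + 9.25 + 36.92 + 1.37 = 72.16 million (those not working and not actively searching are outside the labor force — including those who want a job but have given up searching).
Civilian working-age population = 167.24 + 72.16 = 239.40 million.
Unemployment rate = 6.12 / 167.24 = 3.66%.
Labor force participation rate = 167.24 / 239.40 = 69.86%.

Unemployment rate ≈ 3.66%; labor force participation rate ≈ 69.86%.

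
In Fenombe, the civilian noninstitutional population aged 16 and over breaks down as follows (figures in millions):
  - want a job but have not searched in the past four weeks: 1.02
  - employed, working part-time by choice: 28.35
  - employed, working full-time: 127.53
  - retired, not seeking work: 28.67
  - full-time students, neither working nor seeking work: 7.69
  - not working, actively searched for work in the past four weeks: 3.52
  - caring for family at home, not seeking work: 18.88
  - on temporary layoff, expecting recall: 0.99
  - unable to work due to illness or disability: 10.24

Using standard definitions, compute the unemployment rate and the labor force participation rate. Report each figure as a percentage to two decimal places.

Unemployment rate ≈ 2.81%; labor force participation rate ≈ 70.69%.

Employed = 28.35 + 127.53 = 155.88 million.
Unemployed = 3.52 + 0.99 = 4.51 million (jobless and actively searching, or on temporary layoff).
Labor force = 155.88 + 4.51 = 160.39 million.
Not in labor force = 1.02 + 28.67 + 7.69 + 18.88 + 10.24 = 66.50 million (those not working and not actively searching are outside the labor force — including those who want a job but have given up searching).
Civilian working-age population = 160.39 + 66.50 = 226.89 million.
Unemployment rate = 4.51 / 160.39 = 2.81%.
Labor force participation rate = 160.39 / 226.89 = 70.69%.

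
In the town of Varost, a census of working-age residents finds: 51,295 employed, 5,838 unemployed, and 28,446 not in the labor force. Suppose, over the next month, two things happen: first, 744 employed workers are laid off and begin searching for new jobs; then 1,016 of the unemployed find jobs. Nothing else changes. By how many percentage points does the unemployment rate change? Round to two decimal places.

Initially, labor force = 51,295 + 5,838 = 57,133, so u = 5,838/57,133 = 10.22%.
After the first change, employed falls and unemployed rises by 744; labor force unchanged → E = 50,551, U = 6,582, labor force = 57,133.
After the second change, unemployed falls and employed rises by 1,016; labor force unchanged → E = 51,567, U = 5,566, labor force = 57,133.
New unemployment rate = 5,566 / 57,133 = 9.74%.
Change = 9.74% − 10.22% = −0.48 percentage points.

The unemployment rate changes by −0.48 percentage points.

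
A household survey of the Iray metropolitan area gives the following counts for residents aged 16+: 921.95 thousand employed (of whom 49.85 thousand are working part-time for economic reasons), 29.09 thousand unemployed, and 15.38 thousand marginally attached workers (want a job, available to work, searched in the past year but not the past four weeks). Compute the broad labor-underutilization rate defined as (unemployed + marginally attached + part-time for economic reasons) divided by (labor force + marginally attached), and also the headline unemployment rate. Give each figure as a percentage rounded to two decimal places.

Broad underutilization rate ≈ 9.76%; headline unemployment rate ≈ 3.06%.

Labor force = 921.95 + 29.09 = 951.04 thousand.
Numerator = 29.09 + 15.38 + 49.85 = 94.32 thousand.
Denominator = 951.04 + 15.38 = 966.42 thousand.
Broad rate = 94.32 / 966.42 = 9.76%.
Headline unemployment rate = 29.09 / 951.04 = 3.06%.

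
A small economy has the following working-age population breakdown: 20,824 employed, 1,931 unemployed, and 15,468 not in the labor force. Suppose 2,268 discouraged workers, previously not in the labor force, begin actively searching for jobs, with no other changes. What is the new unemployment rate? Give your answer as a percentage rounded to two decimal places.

Initially, labor force = 20,824 + 1,931 = 22,755, so u = 1,931/22,755 = 8.49%.
After the change, unemployed and labor force both rise by 2,268 → E = 20,824, U = 4,199, labor force = 25,023.
New unemployment rate = 4,199 / 25,023 = 16.78%.

New unemployment rate ≈ 16.78%.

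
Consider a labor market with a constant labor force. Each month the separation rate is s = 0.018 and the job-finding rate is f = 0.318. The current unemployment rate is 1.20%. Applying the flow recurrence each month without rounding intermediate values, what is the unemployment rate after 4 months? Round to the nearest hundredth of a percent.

Unemployment rate after four months ≈ 4.55%.

With a fixed labor force, u_{t+1} = u_t + s·(1−u_t) − f·u_t = u_t·(1−s−f) + s.
Here 1−s−f = 0.664 and s = 0.018.
u_1 = 0.012000 × 0.664 + 0.018 = 0.025968.
u_2 = 0.025968 × 0.664 + 0.018 = 0.035243.
u_3 = 0.035243 × 0.664 + 0.018 = 0.041401.
u_4 = 0.041401 × 0.664 + 0.018 = 0.045490.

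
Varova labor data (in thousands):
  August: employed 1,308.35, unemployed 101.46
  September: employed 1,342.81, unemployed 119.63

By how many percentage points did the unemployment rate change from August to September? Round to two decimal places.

August: labor force = 1,308.35 + 101.46 = 1,409.81; u = 101.46/1,409.81 = 7.20%.
September: labor force = 1,342.81 + 119.63 = 1,462.44; u = 119.63/1,462.44 = 8.18%.
Change = 8.18% − 7.20% = +0.98 pp.

The unemployment rate changed by +0.98 percentage points.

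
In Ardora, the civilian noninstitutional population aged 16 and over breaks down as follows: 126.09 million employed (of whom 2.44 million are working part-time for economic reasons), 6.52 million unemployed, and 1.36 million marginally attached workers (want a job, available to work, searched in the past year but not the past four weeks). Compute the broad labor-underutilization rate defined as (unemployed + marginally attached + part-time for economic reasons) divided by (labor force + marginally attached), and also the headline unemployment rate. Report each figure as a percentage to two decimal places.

Broad underutilization rate ≈ 7.70%; headline unemployment rate ≈ 4.92%.

Labor force = 126.09 + 6.52 = 132.61 million.
Numerator = 6.52 + 1.36 + 2.44 = 10.32 million.
Denominator = 132.61 + 1.36 = 133.97 million.
Broad rate = 10.32 / 133.97 = 7.70%.
Headline unemployment rate = 6.52 / 132.61 = 4.92%.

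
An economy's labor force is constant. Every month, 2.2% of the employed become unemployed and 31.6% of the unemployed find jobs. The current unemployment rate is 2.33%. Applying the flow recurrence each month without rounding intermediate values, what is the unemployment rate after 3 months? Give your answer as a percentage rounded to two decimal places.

Unemployment rate after three months ≈ 5.30%.

With a fixed labor force, u_{t+1} = u_t + s·(1−u_t) − f·u_t = u_t·(1−s−f) + s.
Here 1−s−f = 0.662 and s = 0.022.
u_1 = 0.023300 × 0.662 + 0.022 = 0.037425.
u_2 = 0.037425 × 0.662 + 0.022 = 0.046775.
u_3 = 0.046775 × 0.662 + 0.022 = 0.052965.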